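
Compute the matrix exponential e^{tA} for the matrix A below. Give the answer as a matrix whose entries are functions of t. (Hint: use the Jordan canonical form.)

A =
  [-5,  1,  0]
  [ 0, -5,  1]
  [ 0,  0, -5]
e^{tA} =
  [exp(-5*t), t*exp(-5*t), t^2*exp(-5*t)/2]
  [0, exp(-5*t), t*exp(-5*t)]
  [0, 0, exp(-5*t)]

Strategy: write A = P · J · P⁻¹ where J is a Jordan canonical form, so e^{tA} = P · e^{tJ} · P⁻¹, and e^{tJ} can be computed block-by-block.

A has Jordan form
J =
  [-5,  1,  0]
  [ 0, -5,  1]
  [ 0,  0, -5]
(up to reordering of blocks).

Per-block formulas:
  For a 3×3 Jordan block J_3(-5): exp(t · J_3(-5)) = e^(-5t)·(I + t·N + (t^2/2)·N^2), where N is the 3×3 nilpotent shift.

After assembling e^{tJ} and conjugating by P, we get:

e^{tA} =
  [exp(-5*t), t*exp(-5*t), t^2*exp(-5*t)/2]
  [0, exp(-5*t), t*exp(-5*t)]
  [0, 0, exp(-5*t)]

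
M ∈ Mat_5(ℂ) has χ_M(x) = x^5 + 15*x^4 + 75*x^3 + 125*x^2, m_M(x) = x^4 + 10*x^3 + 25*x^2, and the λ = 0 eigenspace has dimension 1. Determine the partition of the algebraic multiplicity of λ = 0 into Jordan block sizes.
Block sizes for λ = 0: [2]

Step 1 — from the characteristic polynomial, algebraic multiplicity of λ = 0 is 2. From dim ker(M − (0)·I) = 1, there are exactly 1 Jordan blocks for λ = 0.
Step 2 — from the minimal polynomial, the factor (x − 0)^2 tells us the largest block for λ = 0 has size 2.
Step 3 — with total size 2, 1 blocks, and largest block 2, the block sizes (in nonincreasing order) are [2].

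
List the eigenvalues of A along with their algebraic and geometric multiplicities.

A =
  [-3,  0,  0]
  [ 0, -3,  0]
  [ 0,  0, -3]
λ = -3: alg = 3, geom = 3

Step 1 — factor the characteristic polynomial to read off the algebraic multiplicities:
  χ_A(x) = (x + 3)^3

Step 2 — compute geometric multiplicities via the rank-nullity identity g(λ) = n − rank(A − λI):
  rank(A − (-3)·I) = 0, so dim ker(A − (-3)·I) = n − 0 = 3

Summary:
  λ = -3: algebraic multiplicity = 3, geometric multiplicity = 3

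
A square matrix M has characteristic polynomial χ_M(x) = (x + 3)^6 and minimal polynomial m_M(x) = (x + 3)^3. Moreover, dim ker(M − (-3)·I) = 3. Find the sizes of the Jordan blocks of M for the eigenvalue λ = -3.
Block sizes for λ = -3: [3, 2, 1]

Step 1 — from the characteristic polynomial, algebraic multiplicity of λ = -3 is 6. From dim ker(M − (-3)·I) = 3, there are exactly 3 Jordan blocks for λ = -3.
Step 2 — from the minimal polynomial, the factor (x + 3)^3 tells us the largest block for λ = -3 has size 3.
Step 3 — with total size 6, 3 blocks, and largest block 3, the block sizes (in nonincreasing order) are [3, 2, 1].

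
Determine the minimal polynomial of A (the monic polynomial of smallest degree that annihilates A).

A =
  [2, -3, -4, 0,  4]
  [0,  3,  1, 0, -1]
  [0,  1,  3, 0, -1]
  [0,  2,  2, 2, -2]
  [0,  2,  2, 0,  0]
x^3 - 6*x^2 + 12*x - 8

The characteristic polynomial is χ_A(x) = (x - 2)^5, so the eigenvalues are known. The minimal polynomial is
  m_A(x) = Π_λ (x − λ)^{k_λ}
where k_λ is the size of the *largest* Jordan block for λ (equivalently, the smallest k with (A − λI)^k v = 0 for every generalised eigenvector v of λ).

  λ = 2: largest Jordan block has size 3, contributing (x − 2)^3

So m_A(x) = (x - 2)^3 = x^3 - 6*x^2 + 12*x - 8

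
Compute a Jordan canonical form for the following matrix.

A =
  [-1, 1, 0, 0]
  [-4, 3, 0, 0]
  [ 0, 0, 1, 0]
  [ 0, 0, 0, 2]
J_2(1) ⊕ J_1(1) ⊕ J_1(2)

The characteristic polynomial is
  det(x·I − A) = x^4 - 5*x^3 + 9*x^2 - 7*x + 2 = (x - 2)*(x - 1)^3

Eigenvalues and multiplicities (the geometric multiplicity of λ is n − rank(A − λI), which equals the number of Jordan blocks for λ):
  λ = 1: algebraic multiplicity = 3, geometric multiplicity = 2
  λ = 2: algebraic multiplicity = 1, geometric multiplicity = 1

Determining the block sizes for each eigenvalue:
  λ = 1: 2 blocks summing to 3 forces exactly one block of size 2 and the rest size 1 → block sizes [2, 1]
  λ = 2: one block (gm = 1), so the single block has size am = 1 → block sizes [1]

Assembling the blocks gives a Jordan form
J =
  [1, 1, 0, 0]
  [0, 1, 0, 0]
  [0, 0, 1, 0]
  [0, 0, 0, 2]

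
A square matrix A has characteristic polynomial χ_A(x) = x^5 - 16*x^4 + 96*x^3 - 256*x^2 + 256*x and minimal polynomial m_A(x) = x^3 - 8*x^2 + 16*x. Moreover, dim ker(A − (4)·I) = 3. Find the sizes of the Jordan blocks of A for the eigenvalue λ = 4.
Block sizes for λ = 4: [2, 1, 1]

Step 1 — from the characteristic polynomial, algebraic multiplicity of λ = 4 is 4. From dim ker(A − (4)·I) = 3, there are exactly 3 Jordan blocks for λ = 4.
Step 2 — from the minimal polynomial, the factor (x − 4)^2 tells us the largest block for λ = 4 has size 2.
Step 3 — with total size 4, 3 blocks, and largest block 2, the block sizes (in nonincreasing order) are [2, 1, 1].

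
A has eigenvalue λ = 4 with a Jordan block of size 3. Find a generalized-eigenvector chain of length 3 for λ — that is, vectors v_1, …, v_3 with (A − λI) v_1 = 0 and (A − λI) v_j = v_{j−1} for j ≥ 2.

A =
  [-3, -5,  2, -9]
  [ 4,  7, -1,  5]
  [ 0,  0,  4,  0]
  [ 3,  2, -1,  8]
A Jordan chain for λ = 4 of length 3:
v_1 = (2, -1, 0, -1)ᵀ
v_2 = (-7, 4, 0, 3)ᵀ
v_3 = (1, 0, 0, 0)ᵀ

Let N = A − (4)·I. We want v_3 with N^3 v_3 = 0 but N^2 v_3 ≠ 0; then v_{j-1} := N · v_j for j = 3, …, 2.

Pick v_3 = (1, 0, 0, 0)ᵀ.
Then v_2 = N · v_3 = (-7, 4, 0, 3)ᵀ.
Then v_1 = N · v_2 = (2, -1, 0, -1)ᵀ.

Sanity check: (A − (4)·I) v_1 = (0, 0, 0, 0)ᵀ = 0. ✓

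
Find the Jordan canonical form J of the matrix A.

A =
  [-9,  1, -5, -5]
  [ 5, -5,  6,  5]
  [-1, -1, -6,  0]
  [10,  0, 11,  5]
J_3(-5) ⊕ J_1(0)

The characteristic polynomial is
  det(x·I − A) = x^4 + 15*x^3 + 75*x^2 + 125*x = x*(x + 5)^3

Eigenvalues and multiplicities (the geometric multiplicity of λ is n − rank(A − λI), which equals the number of Jordan blocks for λ):
  λ = -5: algebraic multiplicity = 3, geometric multiplicity = 1
  λ = 0: algebraic multiplicity = 1, geometric multiplicity = 1

Determining the block sizes for each eigenvalue:
  λ = -5: one block (gm = 1), so the single block has size am = 3 → block sizes [3]
  λ = 0: one block (gm = 1), so the single block has size am = 1 → block sizes [1]

Assembling the blocks gives a Jordan form
J =
  [-5,  1,  0, 0]
  [ 0, -5,  1, 0]
  [ 0,  0, -5, 0]
  [ 0,  0,  0, 0]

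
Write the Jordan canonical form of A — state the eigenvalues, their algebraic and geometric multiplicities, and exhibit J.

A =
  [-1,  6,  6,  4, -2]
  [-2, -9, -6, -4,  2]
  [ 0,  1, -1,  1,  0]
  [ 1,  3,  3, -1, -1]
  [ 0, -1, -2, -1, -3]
J_3(-3) ⊕ J_1(-3) ⊕ J_1(-3)

The characteristic polynomial is
  det(x·I − A) = x^5 + 15*x^4 + 90*x^3 + 270*x^2 + 405*x + 243 = (x + 3)^5

Eigenvalues and multiplicities (the geometric multiplicity of λ is n − rank(A − λI), which equals the number of Jordan blocks for λ):
  λ = -3: algebraic multiplicity = 5, geometric multiplicity = 3

Determining the block sizes for each eigenvalue:
  λ = -3: with am = 5 and gm = 3, the partition is not yet determined (e.g. several partitions of 5 into 3 parts exist). Let N = A − (-3)·I. Computing rank(N^1) = 2, rank(N^2) = 1, rank(N^3) = 0; the number of blocks of size ≥ j is rank(N^{j−1}) − rank(N^j), giving [3, 1, 1]. So we have 1 block(s) of size 3, 2 block(s) of size 1 → block sizes [3, 1, 1]

Assembling the blocks gives a Jordan form
J =
  [-3,  1,  0,  0,  0]
  [ 0, -3,  1,  0,  0]
  [ 0,  0, -3,  0,  0]
  [ 0,  0,  0, -3,  0]
  [ 0,  0,  0,  0, -3]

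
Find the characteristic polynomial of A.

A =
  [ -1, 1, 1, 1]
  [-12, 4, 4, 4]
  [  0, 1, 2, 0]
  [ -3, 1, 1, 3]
x^4 - 8*x^3 + 24*x^2 - 32*x + 16

Expanding det(x·I − A) (e.g. by cofactor expansion or by noting that A is similar to its Jordan form J, which has the same characteristic polynomial as A) gives
  χ_A(x) = x^4 - 8*x^3 + 24*x^2 - 32*x + 16
which factors as (x - 2)^4. The eigenvalues (with algebraic multiplicities) are λ = 2 with multiplicity 4.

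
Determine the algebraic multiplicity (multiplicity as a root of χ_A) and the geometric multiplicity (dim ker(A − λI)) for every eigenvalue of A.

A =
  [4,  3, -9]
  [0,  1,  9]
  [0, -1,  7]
λ = 4: alg = 3, geom = 2

Step 1 — factor the characteristic polynomial to read off the algebraic multiplicities:
  χ_A(x) = (x - 4)^3

Step 2 — compute geometric multiplicities via the rank-nullity identity g(λ) = n − rank(A − λI):
  rank(A − (4)·I) = 1, so dim ker(A − (4)·I) = n − 1 = 2

Summary:
  λ = 4: algebraic multiplicity = 3, geometric multiplicity = 2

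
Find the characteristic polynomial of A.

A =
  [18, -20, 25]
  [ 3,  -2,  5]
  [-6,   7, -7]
x^3 - 9*x^2 + 27*x - 27

Expanding det(x·I − A) (e.g. by cofactor expansion or by noting that A is similar to its Jordan form J, which has the same characteristic polynomial as A) gives
  χ_A(x) = x^3 - 9*x^2 + 27*x - 27
which factors as (x - 3)^3. The eigenvalues (with algebraic multiplicities) are λ = 3 with multiplicity 3.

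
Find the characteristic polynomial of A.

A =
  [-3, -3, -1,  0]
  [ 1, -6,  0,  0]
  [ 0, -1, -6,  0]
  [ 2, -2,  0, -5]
x^4 + 20*x^3 + 150*x^2 + 500*x + 625

Expanding det(x·I − A) (e.g. by cofactor expansion or by noting that A is similar to its Jordan form J, which has the same characteristic polynomial as A) gives
  χ_A(x) = x^4 + 20*x^3 + 150*x^2 + 500*x + 625
which factors as (x + 5)^4. The eigenvalues (with algebraic multiplicities) are λ = -5 with multiplicity 4.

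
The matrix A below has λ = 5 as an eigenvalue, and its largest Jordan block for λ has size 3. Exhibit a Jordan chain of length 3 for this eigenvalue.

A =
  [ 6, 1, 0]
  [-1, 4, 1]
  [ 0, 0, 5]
A Jordan chain for λ = 5 of length 3:
v_1 = (1, -1, 0)ᵀ
v_2 = (0, 1, 0)ᵀ
v_3 = (0, 0, 1)ᵀ

Let N = A − (5)·I. We want v_3 with N^3 v_3 = 0 but N^2 v_3 ≠ 0; then v_{j-1} := N · v_j for j = 3, …, 2.

Pick v_3 = (0, 0, 1)ᵀ.
Then v_2 = N · v_3 = (0, 1, 0)ᵀ.
Then v_1 = N · v_2 = (1, -1, 0)ᵀ.

Sanity check: (A − (5)·I) v_1 = (0, 0, 0)ᵀ = 0. ✓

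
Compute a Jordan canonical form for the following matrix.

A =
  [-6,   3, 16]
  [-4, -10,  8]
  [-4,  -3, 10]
J_2(-4) ⊕ J_1(2)

The characteristic polynomial is
  det(x·I − A) = x^3 + 6*x^2 - 32 = (x - 2)*(x + 4)^2

Eigenvalues and multiplicities (the geometric multiplicity of λ is n − rank(A − λI), which equals the number of Jordan blocks for λ):
  λ = -4: algebraic multiplicity = 2, geometric multiplicity = 1
  λ = 2: algebraic multiplicity = 1, geometric multiplicity = 1

Determining the block sizes for each eigenvalue:
  λ = -4: one block (gm = 1), so the single block has size am = 2 → block sizes [2]
  λ = 2: one block (gm = 1), so the single block has size am = 1 → block sizes [1]

Assembling the blocks gives a Jordan form
J =
  [-4,  1, 0]
  [ 0, -4, 0]
  [ 0,  0, 2]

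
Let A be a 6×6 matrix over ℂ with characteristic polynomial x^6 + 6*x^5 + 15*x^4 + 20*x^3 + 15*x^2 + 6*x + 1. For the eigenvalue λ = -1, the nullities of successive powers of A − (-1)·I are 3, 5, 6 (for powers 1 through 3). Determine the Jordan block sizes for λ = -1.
Block sizes for λ = -1: [3, 2, 1]

From the dimensions of kernels of powers, the number of Jordan blocks of size at least j is d_j − d_{j−1} where d_j = dim ker(N^j) (with d_0 = 0). Computing the differences gives [3, 2, 1].
The number of blocks of size exactly k is (#blocks of size ≥ k) − (#blocks of size ≥ k + 1), so the partition is: 1 block(s) of size 1, 1 block(s) of size 2, 1 block(s) of size 3.
In nonincreasing order the block sizes are [3, 2, 1].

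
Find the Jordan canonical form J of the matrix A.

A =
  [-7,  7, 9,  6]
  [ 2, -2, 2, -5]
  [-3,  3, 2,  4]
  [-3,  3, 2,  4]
J_1(-3) ⊕ J_3(0)

The characteristic polynomial is
  det(x·I − A) = x^4 + 3*x^3 = x^3*(x + 3)

Eigenvalues and multiplicities (the geometric multiplicity of λ is n − rank(A − λI), which equals the number of Jordan blocks for λ):
  λ = -3: algebraic multiplicity = 1, geometric multiplicity = 1
  λ = 0: algebraic multiplicity = 3, geometric multiplicity = 1

Determining the block sizes for each eigenvalue:
  λ = -3: one block (gm = 1), so the single block has size am = 1 → block sizes [1]
  λ = 0: one block (gm = 1), so the single block has size am = 3 → block sizes [3]

Assembling the blocks gives a Jordan form
J =
  [-3, 0, 0, 0]
  [ 0, 0, 1, 0]
  [ 0, 0, 0, 1]
  [ 0, 0, 0, 0]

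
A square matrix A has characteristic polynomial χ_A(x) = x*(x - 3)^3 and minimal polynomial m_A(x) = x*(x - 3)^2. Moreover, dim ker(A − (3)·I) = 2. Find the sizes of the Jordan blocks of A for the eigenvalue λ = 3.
Block sizes for λ = 3: [2, 1]

Step 1 — from the characteristic polynomial, algebraic multiplicity of λ = 3 is 3. From dim ker(A − (3)·I) = 2, there are exactly 2 Jordan blocks for λ = 3.
Step 2 — from the minimal polynomial, the factor (x − 3)^2 tells us the largest block for λ = 3 has size 2.
Step 3 — with total size 3, 2 blocks, and largest block 2, the block sizes (in nonincreasing order) are [2, 1].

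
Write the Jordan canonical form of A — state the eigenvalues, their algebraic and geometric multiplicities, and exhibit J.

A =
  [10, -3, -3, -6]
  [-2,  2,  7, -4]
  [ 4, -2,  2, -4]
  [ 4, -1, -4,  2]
J_3(4) ⊕ J_1(4)

The characteristic polynomial is
  det(x·I − A) = x^4 - 16*x^3 + 96*x^2 - 256*x + 256 = (x - 4)^4

Eigenvalues and multiplicities (the geometric multiplicity of λ is n − rank(A − λI), which equals the number of Jordan blocks for λ):
  λ = 4: algebraic multiplicity = 4, geometric multiplicity = 2

Determining the block sizes for each eigenvalue:
  λ = 4: with am = 4 and gm = 2, the partition is not yet determined (e.g. several partitions of 4 into 2 parts exist). Let N = A − (4)·I. Computing rank(N^1) = 2, rank(N^2) = 1, rank(N^3) = 0; the number of blocks of size ≥ j is rank(N^{j−1}) − rank(N^j), giving [2, 1, 1]. So we have 1 block(s) of size 3, 1 block(s) of size 1 → block sizes [3, 1]

Assembling the blocks gives a Jordan form
J =
  [4, 1, 0, 0]
  [0, 4, 1, 0]
  [0, 0, 4, 0]
  [0, 0, 0, 4]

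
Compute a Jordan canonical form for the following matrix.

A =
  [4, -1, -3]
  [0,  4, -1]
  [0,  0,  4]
J_3(4)

The characteristic polynomial is
  det(x·I − A) = x^3 - 12*x^2 + 48*x - 64 = (x - 4)^3

Eigenvalues and multiplicities (the geometric multiplicity of λ is n − rank(A − λI), which equals the number of Jordan blocks for λ):
  λ = 4: algebraic multiplicity = 3, geometric multiplicity = 1

Determining the block sizes for each eigenvalue:
  λ = 4: one block (gm = 1), so the single block has size am = 3 → block sizes [3]

Assembling the blocks gives a Jordan form
J =
  [4, 1, 0]
  [0, 4, 1]
  [0, 0, 4]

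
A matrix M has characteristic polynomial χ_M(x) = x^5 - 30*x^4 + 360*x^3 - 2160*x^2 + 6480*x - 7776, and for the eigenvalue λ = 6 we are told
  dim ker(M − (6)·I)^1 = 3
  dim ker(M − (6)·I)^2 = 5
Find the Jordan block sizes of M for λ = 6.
Block sizes for λ = 6: [2, 2, 1]

From the dimensions of kernels of powers, the number of Jordan blocks of size at least j is d_j − d_{j−1} where d_j = dim ker(N^j) (with d_0 = 0). Computing the differences gives [3, 2].
The number of blocks of size exactly k is (#blocks of size ≥ k) − (#blocks of size ≥ k + 1), so the partition is: 1 block(s) of size 1, 2 block(s) of size 2.
In nonincreasing order the block sizes are [2, 2, 1].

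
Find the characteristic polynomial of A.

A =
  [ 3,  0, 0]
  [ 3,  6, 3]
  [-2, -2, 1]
x^3 - 10*x^2 + 33*x - 36

Expanding det(x·I − A) (e.g. by cofactor expansion or by noting that A is similar to its Jordan form J, which has the same characteristic polynomial as A) gives
  χ_A(x) = x^3 - 10*x^2 + 33*x - 36
which factors as (x - 4)*(x - 3)^2. The eigenvalues (with algebraic multiplicities) are λ = 3 with multiplicity 2, λ = 4 with multiplicity 1.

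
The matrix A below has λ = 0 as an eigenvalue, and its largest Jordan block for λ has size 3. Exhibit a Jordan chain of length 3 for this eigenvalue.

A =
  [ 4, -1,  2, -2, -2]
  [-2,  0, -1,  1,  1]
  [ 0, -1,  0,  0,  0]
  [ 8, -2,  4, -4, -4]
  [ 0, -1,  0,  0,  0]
A Jordan chain for λ = 0 of length 3:
v_1 = (2, 0, 2, 4, 2)ᵀ
v_2 = (4, -2, 0, 8, 0)ᵀ
v_3 = (1, 0, 0, 0, 0)ᵀ

Let N = A − (0)·I. We want v_3 with N^3 v_3 = 0 but N^2 v_3 ≠ 0; then v_{j-1} := N · v_j for j = 3, …, 2.

Pick v_3 = (1, 0, 0, 0, 0)ᵀ.
Then v_2 = N · v_3 = (4, -2, 0, 8, 0)ᵀ.
Then v_1 = N · v_2 = (2, 0, 2, 4, 2)ᵀ.

Sanity check: (A − (0)·I) v_1 = (0, 0, 0, 0, 0)ᵀ = 0. ✓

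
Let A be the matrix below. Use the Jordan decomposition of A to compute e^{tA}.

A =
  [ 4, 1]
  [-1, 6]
e^{tA} =
  [-t*exp(5*t) + exp(5*t), t*exp(5*t)]
  [-t*exp(5*t), t*exp(5*t) + exp(5*t)]

Strategy: write A = P · J · P⁻¹ where J is a Jordan canonical form, so e^{tA} = P · e^{tJ} · P⁻¹, and e^{tJ} can be computed block-by-block.

A has Jordan form
J =
  [5, 1]
  [0, 5]
(up to reordering of blocks).

Per-block formulas:
  For a 2×2 Jordan block J_2(5): exp(t · J_2(5)) = e^(5t)·(I + t·N), where N is the 2×2 nilpotent shift.

After assembling e^{tJ} and conjugating by P, we get:

e^{tA} =
  [-t*exp(5*t) + exp(5*t), t*exp(5*t)]
  [-t*exp(5*t), t*exp(5*t) + exp(5*t)]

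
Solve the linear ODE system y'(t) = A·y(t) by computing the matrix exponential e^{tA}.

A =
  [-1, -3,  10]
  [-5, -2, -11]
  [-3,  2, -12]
e^{tA} =
  [t^2*exp(-5*t)/2 + 4*t*exp(-5*t) + exp(-5*t), -t^2*exp(-5*t)/2 - 3*t*exp(-5*t), 3*t^2*exp(-5*t)/2 + 10*t*exp(-5*t)]
  [-t^2*exp(-5*t) - 5*t*exp(-5*t), t^2*exp(-5*t) + 3*t*exp(-5*t) + exp(-5*t), -3*t^2*exp(-5*t) - 11*t*exp(-5*t)]
  [-t^2*exp(-5*t)/2 - 3*t*exp(-5*t), t^2*exp(-5*t)/2 + 2*t*exp(-5*t), -3*t^2*exp(-5*t)/2 - 7*t*exp(-5*t) + exp(-5*t)]

Strategy: write A = P · J · P⁻¹ where J is a Jordan canonical form, so e^{tA} = P · e^{tJ} · P⁻¹, and e^{tJ} can be computed block-by-block.

A has Jordan form
J =
  [-5,  1,  0]
  [ 0, -5,  1]
  [ 0,  0, -5]
(up to reordering of blocks).

Per-block formulas:
  For a 3×3 Jordan block J_3(-5): exp(t · J_3(-5)) = e^(-5t)·(I + t·N + (t^2/2)·N^2), where N is the 3×3 nilpotent shift.

After assembling e^{tJ} and conjugating by P, we get:

e^{tA} =
  [t^2*exp(-5*t)/2 + 4*t*exp(-5*t) + exp(-5*t), -t^2*exp(-5*t)/2 - 3*t*exp(-5*t), 3*t^2*exp(-5*t)/2 + 10*t*exp(-5*t)]
  [-t^2*exp(-5*t) - 5*t*exp(-5*t), t^2*exp(-5*t) + 3*t*exp(-5*t) + exp(-5*t), -3*t^2*exp(-5*t) - 11*t*exp(-5*t)]
  [-t^2*exp(-5*t)/2 - 3*t*exp(-5*t), t^2*exp(-5*t)/2 + 2*t*exp(-5*t), -3*t^2*exp(-5*t)/2 - 7*t*exp(-5*t) + exp(-5*t)]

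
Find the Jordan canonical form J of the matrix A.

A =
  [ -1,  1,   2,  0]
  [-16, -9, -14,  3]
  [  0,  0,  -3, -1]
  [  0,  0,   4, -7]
J_3(-5) ⊕ J_1(-5)

The characteristic polynomial is
  det(x·I − A) = x^4 + 20*x^3 + 150*x^2 + 500*x + 625 = (x + 5)^4

Eigenvalues and multiplicities (the geometric multiplicity of λ is n − rank(A − λI), which equals the number of Jordan blocks for λ):
  λ = -5: algebraic multiplicity = 4, geometric multiplicity = 2

Determining the block sizes for each eigenvalue:
  λ = -5: with am = 4 and gm = 2, the partition is not yet determined (e.g. several partitions of 4 into 2 parts exist). Let N = A − (-5)·I. Computing rank(N^1) = 2, rank(N^2) = 1, rank(N^3) = 0; the number of blocks of size ≥ j is rank(N^{j−1}) − rank(N^j), giving [2, 1, 1]. So we have 1 block(s) of size 3, 1 block(s) of size 1 → block sizes [3, 1]

Assembling the blocks gives a Jordan form
J =
  [-5,  1,  0,  0]
  [ 0, -5,  1,  0]
  [ 0,  0, -5,  0]
  [ 0,  0,  0, -5]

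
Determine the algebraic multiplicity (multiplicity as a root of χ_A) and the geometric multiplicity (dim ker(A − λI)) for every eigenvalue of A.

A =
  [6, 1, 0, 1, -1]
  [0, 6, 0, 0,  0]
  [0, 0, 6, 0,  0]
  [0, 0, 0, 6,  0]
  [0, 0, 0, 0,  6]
λ = 6: alg = 5, geom = 4

Step 1 — factor the characteristic polynomial to read off the algebraic multiplicities:
  χ_A(x) = (x - 6)^5

Step 2 — compute geometric multiplicities via the rank-nullity identity g(λ) = n − rank(A − λI):
  rank(A − (6)·I) = 1, so dim ker(A − (6)·I) = n − 1 = 4

Summary:
  λ = 6: algebraic multiplicity = 5, geometric multiplicity = 4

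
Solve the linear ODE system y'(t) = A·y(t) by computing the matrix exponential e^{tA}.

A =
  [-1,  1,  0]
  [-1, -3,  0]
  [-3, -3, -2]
e^{tA} =
  [t*exp(-2*t) + exp(-2*t), t*exp(-2*t), 0]
  [-t*exp(-2*t), -t*exp(-2*t) + exp(-2*t), 0]
  [-3*t*exp(-2*t), -3*t*exp(-2*t), exp(-2*t)]

Strategy: write A = P · J · P⁻¹ where J is a Jordan canonical form, so e^{tA} = P · e^{tJ} · P⁻¹, and e^{tJ} can be computed block-by-block.

A has Jordan form
J =
  [-2,  1,  0]
  [ 0, -2,  0]
  [ 0,  0, -2]
(up to reordering of blocks).

Per-block formulas:
  For a 2×2 Jordan block J_2(-2): exp(t · J_2(-2)) = e^(-2t)·(I + t·N), where N is the 2×2 nilpotent shift.
  For a 1×1 block at λ = -2: exp(t · [-2]) = [e^(-2t)].

After assembling e^{tJ} and conjugating by P, we get:

e^{tA} =
  [t*exp(-2*t) + exp(-2*t), t*exp(-2*t), 0]
  [-t*exp(-2*t), -t*exp(-2*t) + exp(-2*t), 0]
  [-3*t*exp(-2*t), -3*t*exp(-2*t), exp(-2*t)]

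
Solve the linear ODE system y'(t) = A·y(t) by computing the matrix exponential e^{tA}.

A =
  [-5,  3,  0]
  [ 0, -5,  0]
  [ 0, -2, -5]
e^{tA} =
  [exp(-5*t), 3*t*exp(-5*t), 0]
  [0, exp(-5*t), 0]
  [0, -2*t*exp(-5*t), exp(-5*t)]

Strategy: write A = P · J · P⁻¹ where J is a Jordan canonical form, so e^{tA} = P · e^{tJ} · P⁻¹, and e^{tJ} can be computed block-by-block.

A has Jordan form
J =
  [-5,  1,  0]
  [ 0, -5,  0]
  [ 0,  0, -5]
(up to reordering of blocks).

Per-block formulas:
  For a 1×1 block at λ = -5: exp(t · [-5]) = [e^(-5t)].
  For a 2×2 Jordan block J_2(-5): exp(t · J_2(-5)) = e^(-5t)·(I + t·N), where N is the 2×2 nilpotent shift.

After assembling e^{tJ} and conjugating by P, we get:

e^{tA} =
  [exp(-5*t), 3*t*exp(-5*t), 0]
  [0, exp(-5*t), 0]
  [0, -2*t*exp(-5*t), exp(-5*t)]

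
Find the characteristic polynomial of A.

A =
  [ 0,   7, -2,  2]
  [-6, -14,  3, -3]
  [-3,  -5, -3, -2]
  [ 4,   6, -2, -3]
x^4 + 20*x^3 + 150*x^2 + 500*x + 625

Expanding det(x·I − A) (e.g. by cofactor expansion or by noting that A is similar to its Jordan form J, which has the same characteristic polynomial as A) gives
  χ_A(x) = x^4 + 20*x^3 + 150*x^2 + 500*x + 625
which factors as (x + 5)^4. The eigenvalues (with algebraic multiplicities) are λ = -5 with multiplicity 4.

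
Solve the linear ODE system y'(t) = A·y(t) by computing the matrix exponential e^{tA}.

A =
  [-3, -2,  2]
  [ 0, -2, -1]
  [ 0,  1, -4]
e^{tA} =
  [exp(-3*t), -2*t*exp(-3*t), 2*t*exp(-3*t)]
  [0, t*exp(-3*t) + exp(-3*t), -t*exp(-3*t)]
  [0, t*exp(-3*t), -t*exp(-3*t) + exp(-3*t)]

Strategy: write A = P · J · P⁻¹ where J is a Jordan canonical form, so e^{tA} = P · e^{tJ} · P⁻¹, and e^{tJ} can be computed block-by-block.

A has Jordan form
J =
  [-3,  1,  0]
  [ 0, -3,  0]
  [ 0,  0, -3]
(up to reordering of blocks).

Per-block formulas:
  For a 2×2 Jordan block J_2(-3): exp(t · J_2(-3)) = e^(-3t)·(I + t·N), where N is the 2×2 nilpotent shift.
  For a 1×1 block at λ = -3: exp(t · [-3]) = [e^(-3t)].

After assembling e^{tJ} and conjugating by P, we get:

e^{tA} =
  [exp(-3*t), -2*t*exp(-3*t), 2*t*exp(-3*t)]
  [0, t*exp(-3*t) + exp(-3*t), -t*exp(-3*t)]
  [0, t*exp(-3*t), -t*exp(-3*t) + exp(-3*t)]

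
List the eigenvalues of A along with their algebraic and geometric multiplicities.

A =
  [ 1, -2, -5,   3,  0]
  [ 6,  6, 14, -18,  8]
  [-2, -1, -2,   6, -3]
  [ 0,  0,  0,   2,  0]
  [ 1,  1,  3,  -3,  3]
λ = 2: alg = 5, geom = 3

Step 1 — factor the characteristic polynomial to read off the algebraic multiplicities:
  χ_A(x) = (x - 2)^5

Step 2 — compute geometric multiplicities via the rank-nullity identity g(λ) = n − rank(A − λI):
  rank(A − (2)·I) = 2, so dim ker(A − (2)·I) = n − 2 = 3

Summary:
  λ = 2: algebraic multiplicity = 5, geometric multiplicity = 3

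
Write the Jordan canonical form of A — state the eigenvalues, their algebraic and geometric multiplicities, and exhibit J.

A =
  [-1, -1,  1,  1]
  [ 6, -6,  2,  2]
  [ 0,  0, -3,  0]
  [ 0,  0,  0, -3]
J_1(-4) ⊕ J_2(-3) ⊕ J_1(-3)

The characteristic polynomial is
  det(x·I − A) = x^4 + 13*x^3 + 63*x^2 + 135*x + 108 = (x + 3)^3*(x + 4)

Eigenvalues and multiplicities (the geometric multiplicity of λ is n − rank(A − λI), which equals the number of Jordan blocks for λ):
  λ = -4: algebraic multiplicity = 1, geometric multiplicity = 1
  λ = -3: algebraic multiplicity = 3, geometric multiplicity = 2

Determining the block sizes for each eigenvalue:
  λ = -4: one block (gm = 1), so the single block has size am = 1 → block sizes [1]
  λ = -3: 2 blocks summing to 3 forces exactly one block of size 2 and the rest size 1 → block sizes [2, 1]

Assembling the blocks gives a Jordan form
J =
  [-4,  0,  0,  0]
  [ 0, -3,  1,  0]
  [ 0,  0, -3,  0]
  [ 0,  0,  0, -3]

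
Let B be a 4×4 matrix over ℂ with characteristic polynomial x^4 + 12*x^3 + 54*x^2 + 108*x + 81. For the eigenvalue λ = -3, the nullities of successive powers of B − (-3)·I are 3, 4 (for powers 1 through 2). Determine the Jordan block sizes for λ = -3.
Block sizes for λ = -3: [2, 1, 1]

From the dimensions of kernels of powers, the number of Jordan blocks of size at least j is d_j − d_{j−1} where d_j = dim ker(N^j) (with d_0 = 0). Computing the differences gives [3, 1].
The number of blocks of size exactly k is (#blocks of size ≥ k) − (#blocks of size ≥ k + 1), so the partition is: 2 block(s) of size 1, 1 block(s) of size 2.
In nonincreasing order the block sizes are [2, 1, 1].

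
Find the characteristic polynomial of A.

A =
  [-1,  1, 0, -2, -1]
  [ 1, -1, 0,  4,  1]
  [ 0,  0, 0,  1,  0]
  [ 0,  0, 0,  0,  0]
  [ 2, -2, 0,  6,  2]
x^5

Expanding det(x·I − A) (e.g. by cofactor expansion or by noting that A is similar to its Jordan form J, which has the same characteristic polynomial as A) gives
  χ_A(x) = x^5
which factors as x^5. The eigenvalues (with algebraic multiplicities) are λ = 0 with multiplicity 5.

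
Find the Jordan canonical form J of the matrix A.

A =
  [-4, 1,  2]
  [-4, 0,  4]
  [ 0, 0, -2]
J_2(-2) ⊕ J_1(-2)

The characteristic polynomial is
  det(x·I − A) = x^3 + 6*x^2 + 12*x + 8 = (x + 2)^3

Eigenvalues and multiplicities (the geometric multiplicity of λ is n − rank(A − λI), which equals the number of Jordan blocks for λ):
  λ = -2: algebraic multiplicity = 3, geometric multiplicity = 2

Determining the block sizes for each eigenvalue:
  λ = -2: 2 blocks summing to 3 forces exactly one block of size 2 and the rest size 1 → block sizes [2, 1]

Assembling the blocks gives a Jordan form
J =
  [-2,  1,  0]
  [ 0, -2,  0]
  [ 0,  0, -2]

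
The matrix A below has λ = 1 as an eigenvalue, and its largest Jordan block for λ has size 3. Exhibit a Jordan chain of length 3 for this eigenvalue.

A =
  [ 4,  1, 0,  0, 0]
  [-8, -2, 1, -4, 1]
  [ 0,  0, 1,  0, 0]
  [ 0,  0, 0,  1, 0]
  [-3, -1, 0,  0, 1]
A Jordan chain for λ = 1 of length 3:
v_1 = (1, -3, 0, 0, -1)ᵀ
v_2 = (3, -8, 0, 0, -3)ᵀ
v_3 = (1, 0, 0, 0, 0)ᵀ

Let N = A − (1)·I. We want v_3 with N^3 v_3 = 0 but N^2 v_3 ≠ 0; then v_{j-1} := N · v_j for j = 3, …, 2.

Pick v_3 = (1, 0, 0, 0, 0)ᵀ.
Then v_2 = N · v_3 = (3, -8, 0, 0, -3)ᵀ.
Then v_1 = N · v_2 = (1, -3, 0, 0, -1)ᵀ.

Sanity check: (A − (1)·I) v_1 = (0, 0, 0, 0, 0)ᵀ = 0. ✓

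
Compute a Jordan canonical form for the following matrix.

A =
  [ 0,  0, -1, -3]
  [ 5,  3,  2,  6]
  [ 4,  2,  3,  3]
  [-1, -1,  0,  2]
J_3(2) ⊕ J_1(2)

The characteristic polynomial is
  det(x·I − A) = x^4 - 8*x^3 + 24*x^2 - 32*x + 16 = (x - 2)^4

Eigenvalues and multiplicities (the geometric multiplicity of λ is n − rank(A − λI), which equals the number of Jordan blocks for λ):
  λ = 2: algebraic multiplicity = 4, geometric multiplicity = 2

Determining the block sizes for each eigenvalue:
  λ = 2: with am = 4 and gm = 2, the partition is not yet determined (e.g. several partitions of 4 into 2 parts exist). Let N = A − (2)·I. Computing rank(N^1) = 2, rank(N^2) = 1, rank(N^3) = 0; the number of blocks of size ≥ j is rank(N^{j−1}) − rank(N^j), giving [2, 1, 1]. So we have 1 block(s) of size 3, 1 block(s) of size 1 → block sizes [3, 1]

Assembling the blocks gives a Jordan form
J =
  [2, 1, 0, 0]
  [0, 2, 1, 0]
  [0, 0, 2, 0]
  [0, 0, 0, 2]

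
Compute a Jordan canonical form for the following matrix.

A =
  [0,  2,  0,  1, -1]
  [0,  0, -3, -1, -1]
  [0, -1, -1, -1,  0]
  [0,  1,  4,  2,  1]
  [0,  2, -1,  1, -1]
J_3(0) ⊕ J_2(0)

The characteristic polynomial is
  det(x·I − A) = x^5

Eigenvalues and multiplicities (the geometric multiplicity of λ is n − rank(A − λI), which equals the number of Jordan blocks for λ):
  λ = 0: algebraic multiplicity = 5, geometric multiplicity = 2

Determining the block sizes for each eigenvalue:
  λ = 0: with am = 5 and gm = 2, the partition is not yet determined (e.g. several partitions of 5 into 2 parts exist). Let N = A − (0)·I. Computing rank(N^1) = 3, rank(N^2) = 1, rank(N^3) = 0; the number of blocks of size ≥ j is rank(N^{j−1}) − rank(N^j), giving [2, 2, 1]. So we have 1 block(s) of size 3, 1 block(s) of size 2 → block sizes [3, 2]

Assembling the blocks gives a Jordan form
J =
  [0, 1, 0, 0, 0]
  [0, 0, 1, 0, 0]
  [0, 0, 0, 0, 0]
  [0, 0, 0, 0, 1]
  [0, 0, 0, 0, 0]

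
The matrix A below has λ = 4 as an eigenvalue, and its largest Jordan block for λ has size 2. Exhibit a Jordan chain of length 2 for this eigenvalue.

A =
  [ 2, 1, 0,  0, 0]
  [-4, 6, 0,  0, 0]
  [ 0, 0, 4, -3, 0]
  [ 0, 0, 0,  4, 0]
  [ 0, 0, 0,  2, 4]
A Jordan chain for λ = 4 of length 2:
v_1 = (-2, -4, 0, 0, 0)ᵀ
v_2 = (1, 0, 0, 0, 0)ᵀ

Let N = A − (4)·I. We want v_2 with N^2 v_2 = 0 but N^1 v_2 ≠ 0; then v_{j-1} := N · v_j for j = 2, …, 2.

Pick v_2 = (1, 0, 0, 0, 0)ᵀ.
Then v_1 = N · v_2 = (-2, -4, 0, 0, 0)ᵀ.

Sanity check: (A − (4)·I) v_1 = (0, 0, 0, 0, 0)ᵀ = 0. ✓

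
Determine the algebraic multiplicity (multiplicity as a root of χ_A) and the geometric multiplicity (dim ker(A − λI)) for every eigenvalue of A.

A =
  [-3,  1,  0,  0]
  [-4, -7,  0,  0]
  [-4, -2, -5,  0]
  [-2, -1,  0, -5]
λ = -5: alg = 4, geom = 3

Step 1 — factor the characteristic polynomial to read off the algebraic multiplicities:
  χ_A(x) = (x + 5)^4

Step 2 — compute geometric multiplicities via the rank-nullity identity g(λ) = n − rank(A − λI):
  rank(A − (-5)·I) = 1, so dim ker(A − (-5)·I) = n − 1 = 3

Summary:
  λ = -5: algebraic multiplicity = 4, geometric multiplicity = 3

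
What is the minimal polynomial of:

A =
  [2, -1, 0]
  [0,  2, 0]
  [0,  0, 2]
x^2 - 4*x + 4

The characteristic polynomial is χ_A(x) = (x - 2)^3, so the eigenvalues are known. The minimal polynomial is
  m_A(x) = Π_λ (x − λ)^{k_λ}
where k_λ is the size of the *largest* Jordan block for λ (equivalently, the smallest k with (A − λI)^k v = 0 for every generalised eigenvector v of λ).

  λ = 2: largest Jordan block has size 2, contributing (x − 2)^2

So m_A(x) = (x - 2)^2 = x^2 - 4*x + 4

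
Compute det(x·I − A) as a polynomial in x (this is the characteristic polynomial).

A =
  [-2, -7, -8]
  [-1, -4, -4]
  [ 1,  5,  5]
x^3 + x^2 - x - 1

Expanding det(x·I − A) (e.g. by cofactor expansion or by noting that A is similar to its Jordan form J, which has the same characteristic polynomial as A) gives
  χ_A(x) = x^3 + x^2 - x - 1
which factors as (x - 1)*(x + 1)^2. The eigenvalues (with algebraic multiplicities) are λ = -1 with multiplicity 2, λ = 1 with multiplicity 1.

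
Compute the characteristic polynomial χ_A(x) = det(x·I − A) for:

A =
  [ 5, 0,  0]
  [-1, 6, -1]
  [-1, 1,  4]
x^3 - 15*x^2 + 75*x - 125

Expanding det(x·I − A) (e.g. by cofactor expansion or by noting that A is similar to its Jordan form J, which has the same characteristic polynomial as A) gives
  χ_A(x) = x^3 - 15*x^2 + 75*x - 125
which factors as (x - 5)^3. The eigenvalues (with algebraic multiplicities) are λ = 5 with multiplicity 3.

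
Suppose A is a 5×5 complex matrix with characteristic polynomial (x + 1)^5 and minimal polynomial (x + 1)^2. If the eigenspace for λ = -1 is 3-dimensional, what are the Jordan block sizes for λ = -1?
Block sizes for λ = -1: [2, 2, 1]

Step 1 — from the characteristic polynomial, algebraic multiplicity of λ = -1 is 5. From dim ker(A − (-1)·I) = 3, there are exactly 3 Jordan blocks for λ = -1.
Step 2 — from the minimal polynomial, the factor (x + 1)^2 tells us the largest block for λ = -1 has size 2.
Step 3 — with total size 5, 3 blocks, and largest block 2, the block sizes (in nonincreasing order) are [2, 2, 1].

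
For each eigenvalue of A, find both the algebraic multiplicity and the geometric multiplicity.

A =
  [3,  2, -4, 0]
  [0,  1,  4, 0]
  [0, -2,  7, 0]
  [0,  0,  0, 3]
λ = 3: alg = 3, geom = 3; λ = 5: alg = 1, geom = 1

Step 1 — factor the characteristic polynomial to read off the algebraic multiplicities:
  χ_A(x) = (x - 5)*(x - 3)^3

Step 2 — compute geometric multiplicities via the rank-nullity identity g(λ) = n − rank(A − λI):
  rank(A − (3)·I) = 1, so dim ker(A − (3)·I) = n − 1 = 3
  rank(A − (5)·I) = 3, so dim ker(A − (5)·I) = n − 3 = 1

Summary:
  λ = 3: algebraic multiplicity = 3, geometric multiplicity = 3
  λ = 5: algebraic multiplicity = 1, geometric multiplicity = 1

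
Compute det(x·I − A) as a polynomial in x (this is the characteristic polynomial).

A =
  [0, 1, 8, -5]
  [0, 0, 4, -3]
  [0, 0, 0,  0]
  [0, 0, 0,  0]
x^4

Expanding det(x·I − A) (e.g. by cofactor expansion or by noting that A is similar to its Jordan form J, which has the same characteristic polynomial as A) gives
  χ_A(x) = x^4
which factors as x^4. The eigenvalues (with algebraic multiplicities) are λ = 0 with multiplicity 4.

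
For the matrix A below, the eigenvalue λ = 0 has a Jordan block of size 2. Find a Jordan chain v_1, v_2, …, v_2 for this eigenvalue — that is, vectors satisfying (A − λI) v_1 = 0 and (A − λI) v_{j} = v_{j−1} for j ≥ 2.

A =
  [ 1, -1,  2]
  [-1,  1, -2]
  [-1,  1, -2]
A Jordan chain for λ = 0 of length 2:
v_1 = (1, -1, -1)ᵀ
v_2 = (1, 0, 0)ᵀ

Let N = A − (0)·I. We want v_2 with N^2 v_2 = 0 but N^1 v_2 ≠ 0; then v_{j-1} := N · v_j for j = 2, …, 2.

Pick v_2 = (1, 0, 0)ᵀ.
Then v_1 = N · v_2 = (1, -1, -1)ᵀ.

Sanity check: (A − (0)·I) v_1 = (0, 0, 0)ᵀ = 0. ✓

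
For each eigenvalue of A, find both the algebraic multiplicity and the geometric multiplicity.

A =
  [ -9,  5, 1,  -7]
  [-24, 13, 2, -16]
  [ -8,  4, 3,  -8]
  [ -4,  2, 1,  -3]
λ = 1: alg = 4, geom = 2

Step 1 — factor the characteristic polynomial to read off the algebraic multiplicities:
  χ_A(x) = (x - 1)^4

Step 2 — compute geometric multiplicities via the rank-nullity identity g(λ) = n − rank(A − λI):
  rank(A − (1)·I) = 2, so dim ker(A − (1)·I) = n − 2 = 2

Summary:
  λ = 1: algebraic multiplicity = 4, geometric multiplicity = 2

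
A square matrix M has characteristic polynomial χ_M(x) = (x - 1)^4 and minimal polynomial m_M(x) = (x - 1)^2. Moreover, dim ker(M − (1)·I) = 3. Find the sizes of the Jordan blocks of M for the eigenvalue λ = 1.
Block sizes for λ = 1: [2, 1, 1]

Step 1 — from the characteristic polynomial, algebraic multiplicity of λ = 1 is 4. From dim ker(M − (1)·I) = 3, there are exactly 3 Jordan blocks for λ = 1.
Step 2 — from the minimal polynomial, the factor (x − 1)^2 tells us the largest block for λ = 1 has size 2.
Step 3 — with total size 4, 3 blocks, and largest block 2, the block sizes (in nonincreasing order) are [2, 1, 1].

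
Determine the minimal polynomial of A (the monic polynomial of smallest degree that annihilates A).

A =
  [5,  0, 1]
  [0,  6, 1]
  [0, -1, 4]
x^3 - 15*x^2 + 75*x - 125

The characteristic polynomial is χ_A(x) = (x - 5)^3, so the eigenvalues are known. The minimal polynomial is
  m_A(x) = Π_λ (x − λ)^{k_λ}
where k_λ is the size of the *largest* Jordan block for λ (equivalently, the smallest k with (A − λI)^k v = 0 for every generalised eigenvector v of λ).

  λ = 5: largest Jordan block has size 3, contributing (x − 5)^3

So m_A(x) = (x - 5)^3 = x^3 - 15*x^2 + 75*x - 125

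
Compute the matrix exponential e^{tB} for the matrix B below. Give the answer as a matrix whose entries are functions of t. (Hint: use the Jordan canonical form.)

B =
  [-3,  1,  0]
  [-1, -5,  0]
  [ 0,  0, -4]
e^{tB} =
  [t*exp(-4*t) + exp(-4*t), t*exp(-4*t), 0]
  [-t*exp(-4*t), -t*exp(-4*t) + exp(-4*t), 0]
  [0, 0, exp(-4*t)]

Strategy: write B = P · J · P⁻¹ where J is a Jordan canonical form, so e^{tB} = P · e^{tJ} · P⁻¹, and e^{tJ} can be computed block-by-block.

B has Jordan form
J =
  [-4,  1,  0]
  [ 0, -4,  0]
  [ 0,  0, -4]
(up to reordering of blocks).

Per-block formulas:
  For a 2×2 Jordan block J_2(-4): exp(t · J_2(-4)) = e^(-4t)·(I + t·N), where N is the 2×2 nilpotent shift.
  For a 1×1 block at λ = -4: exp(t · [-4]) = [e^(-4t)].

After assembling e^{tJ} and conjugating by P, we get:

e^{tB} =
  [t*exp(-4*t) + exp(-4*t), t*exp(-4*t), 0]
  [-t*exp(-4*t), -t*exp(-4*t) + exp(-4*t), 0]
  [0, 0, exp(-4*t)]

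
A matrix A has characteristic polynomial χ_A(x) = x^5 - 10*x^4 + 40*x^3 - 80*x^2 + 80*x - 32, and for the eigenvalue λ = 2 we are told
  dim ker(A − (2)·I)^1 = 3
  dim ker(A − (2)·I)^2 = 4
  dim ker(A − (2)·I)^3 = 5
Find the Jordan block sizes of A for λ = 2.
Block sizes for λ = 2: [3, 1, 1]

From the dimensions of kernels of powers, the number of Jordan blocks of size at least j is d_j − d_{j−1} where d_j = dim ker(N^j) (with d_0 = 0). Computing the differences gives [3, 1, 1].
The number of blocks of size exactly k is (#blocks of size ≥ k) − (#blocks of size ≥ k + 1), so the partition is: 2 block(s) of size 1, 1 block(s) of size 3.
In nonincreasing order the block sizes are [3, 1, 1].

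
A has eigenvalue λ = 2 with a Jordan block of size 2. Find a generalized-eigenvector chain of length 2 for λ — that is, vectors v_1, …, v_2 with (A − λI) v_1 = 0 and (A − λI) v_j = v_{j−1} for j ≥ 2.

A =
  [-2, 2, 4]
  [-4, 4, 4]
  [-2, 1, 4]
A Jordan chain for λ = 2 of length 2:
v_1 = (-4, -4, -2)ᵀ
v_2 = (1, 0, 0)ᵀ

Let N = A − (2)·I. We want v_2 with N^2 v_2 = 0 but N^1 v_2 ≠ 0; then v_{j-1} := N · v_j for j = 2, …, 2.

Pick v_2 = (1, 0, 0)ᵀ.
Then v_1 = N · v_2 = (-4, -4, -2)ᵀ.

Sanity check: (A − (2)·I) v_1 = (0, 0, 0)ᵀ = 0. ✓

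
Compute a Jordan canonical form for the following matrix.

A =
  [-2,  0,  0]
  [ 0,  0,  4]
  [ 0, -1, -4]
J_2(-2) ⊕ J_1(-2)

The characteristic polynomial is
  det(x·I − A) = x^3 + 6*x^2 + 12*x + 8 = (x + 2)^3

Eigenvalues and multiplicities (the geometric multiplicity of λ is n − rank(A − λI), which equals the number of Jordan blocks for λ):
  λ = -2: algebraic multiplicity = 3, geometric multiplicity = 2

Determining the block sizes for each eigenvalue:
  λ = -2: 2 blocks summing to 3 forces exactly one block of size 2 and the rest size 1 → block sizes [2, 1]

Assembling the blocks gives a Jordan form
J =
  [-2,  1,  0]
  [ 0, -2,  0]
  [ 0,  0, -2]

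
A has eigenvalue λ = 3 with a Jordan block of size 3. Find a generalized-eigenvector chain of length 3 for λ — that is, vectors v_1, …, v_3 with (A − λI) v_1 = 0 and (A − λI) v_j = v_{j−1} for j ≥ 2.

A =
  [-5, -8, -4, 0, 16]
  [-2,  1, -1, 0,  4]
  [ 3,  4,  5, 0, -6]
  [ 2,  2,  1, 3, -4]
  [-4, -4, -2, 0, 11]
A Jordan chain for λ = 3 of length 3:
v_1 = (4, 1, -2, -1, 2)ᵀ
v_2 = (-8, -2, 3, 2, -4)ᵀ
v_3 = (1, 0, 0, 0, 0)ᵀ

Let N = A − (3)·I. We want v_3 with N^3 v_3 = 0 but N^2 v_3 ≠ 0; then v_{j-1} := N · v_j for j = 3, …, 2.

Pick v_3 = (1, 0, 0, 0, 0)ᵀ.
Then v_2 = N · v_3 = (-8, -2, 3, 2, -4)ᵀ.
Then v_1 = N · v_2 = (4, 1, -2, -1, 2)ᵀ.

Sanity check: (A − (3)·I) v_1 = (0, 0, 0, 0, 0)ᵀ = 0. ✓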